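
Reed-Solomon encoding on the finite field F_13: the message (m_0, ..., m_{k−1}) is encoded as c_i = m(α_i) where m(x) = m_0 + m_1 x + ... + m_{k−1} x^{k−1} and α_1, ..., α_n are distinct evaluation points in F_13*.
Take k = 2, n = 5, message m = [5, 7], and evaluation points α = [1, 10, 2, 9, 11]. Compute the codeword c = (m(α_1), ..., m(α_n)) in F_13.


c = [12, 10, 6, 3, 4]

Message polynomial: m(x) = 5 + 7·x (mod 13).
For each evaluation point α_i, compute m(α_i) mod 13:
  α_1 = 1: Horner steps 7 → 12, so m(1) = 12.
  α_2 = 10: Horner steps 7 → 10, so m(10) = 10.
  α_3 = 2: Horner steps 7 → 6, so m(2) = 6.
  α_4 = 9: Horner steps 7 → 3, so m(9) = 3.
  α_5 = 11: Horner steps 7 → 4, so m(11) = 4.
Codeword c = [12, 10, 6, 3, 4] ∈ F_13^5.


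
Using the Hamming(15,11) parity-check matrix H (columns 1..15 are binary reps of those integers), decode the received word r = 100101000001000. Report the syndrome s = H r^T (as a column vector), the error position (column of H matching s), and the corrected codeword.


s = (1, 1, 1, 1)^T, error position = 15, corrected codeword c = 100101000001001

Compute s = H r^T mod 2 one row at a time:
  s_1 = 0 + 0 + 0 + 0 + 1 + 0 + 0 + 0 = 1 ≡ 1 (mod 2).
  s_2 = 1 + 0 + 1 + 0 + 1 + 0 + 0 + 0 = 3 ≡ 1 (mod 2).
  s_3 = 0 + 0 + 1 + 0 + 0 + 0 + 0 + 0 = 1 ≡ 1 (mod 2).
  s_4 = 1 + 0 + 0 + 0 + 0 + 0 + 0 + 0 = 1 ≡ 1 (mod 2).
s = (1, 1, 1, 1)^T — this equals column 15 of H (binary 1111), so error is at position 15.
Correct: flip bit 15 of r = 100101000001000 to get c = 100101000001001.


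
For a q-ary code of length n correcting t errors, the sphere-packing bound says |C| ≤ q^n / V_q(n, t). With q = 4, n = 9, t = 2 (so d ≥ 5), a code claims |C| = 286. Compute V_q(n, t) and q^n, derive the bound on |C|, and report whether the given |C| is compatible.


V_q(n, t) = 352, q^n = 262144, Hamming bound = 744, |C| = 286 ≤ bound (satisfied).

Step 1: Compute V_q(n, t) = Σ_{j=0}^2 C(n, j) (q−1)^j.
  j = 0: C(9,0)·(3)^0 = 1·1 = 1.
  j = 1: C(9,1)·(3)^1 = 9·3 = 27.
  j = 2: C(9,2)·(3)^2 = 36·9 = 324.
  V_q(n, t) = 1 + 27 + 324 = 352.
Step 2: q^n = 4^9 = 262144.
Step 3: Hamming bound ⌊q^n / V_q(n,t)⌋ = ⌊262144/352⌋ = 744.
Step 4: Compare |C| = 286 to 744: satisfied.
The claimed |C| lies below the Hamming bound.


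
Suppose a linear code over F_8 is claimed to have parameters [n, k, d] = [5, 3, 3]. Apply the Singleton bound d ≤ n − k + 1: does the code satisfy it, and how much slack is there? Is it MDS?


Singleton RHS = n − k + 1 = 3, slack = 0, bound satisfied, MDS.

Singleton bound: d ≤ n − k + 1.
Here n = 5, k = 3, so n − k + 1 = 3.
Given d = 3, check d ≤ 3: YES.
Slack = (n − k + 1) − d = 0.
The code is MDS (slack = 0).
Description: the claimed parameters are [5, 3, 3]_8; such a code would be MDS (meets Singleton bound).


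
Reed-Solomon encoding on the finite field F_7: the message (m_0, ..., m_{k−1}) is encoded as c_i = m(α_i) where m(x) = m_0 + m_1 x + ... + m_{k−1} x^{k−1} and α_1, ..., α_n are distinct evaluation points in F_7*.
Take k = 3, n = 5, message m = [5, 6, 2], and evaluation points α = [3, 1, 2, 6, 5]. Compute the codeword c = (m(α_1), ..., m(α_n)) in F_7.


c = [6, 6, 4, 1, 1]

Message polynomial: m(x) = 5 + 6·x + 2·x^2 (mod 7).
For each evaluation point α_i, compute m(α_i) mod 7:
  α_1 = 3: Horner steps 2 → 5 → 6, so m(3) = 6.
  α_2 = 1: Horner steps 2 → 1 → 6, so m(1) = 6.
  α_3 = 2: Horner steps 2 → 3 → 4, so m(2) = 4.
  α_4 = 6: Horner steps 2 → 4 → 1, so m(6) = 1.
  α_5 = 5: Horner steps 2 → 2 → 1, so m(5) = 1.
Codeword c = [6, 6, 4, 1, 1] ∈ F_7^5.


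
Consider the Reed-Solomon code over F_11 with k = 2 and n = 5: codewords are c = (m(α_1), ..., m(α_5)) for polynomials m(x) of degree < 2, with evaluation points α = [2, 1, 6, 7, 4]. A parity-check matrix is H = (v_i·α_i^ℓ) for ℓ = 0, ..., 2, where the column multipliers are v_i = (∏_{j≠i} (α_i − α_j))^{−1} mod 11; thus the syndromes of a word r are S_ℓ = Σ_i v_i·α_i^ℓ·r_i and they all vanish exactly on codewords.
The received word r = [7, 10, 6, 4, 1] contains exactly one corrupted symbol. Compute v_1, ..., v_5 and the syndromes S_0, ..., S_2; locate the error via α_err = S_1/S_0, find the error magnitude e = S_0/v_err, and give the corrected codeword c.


S = (6, 9, 8), error at position 4, error magnitude e = 1, c = [7, 10, 6, 3, 1].

Step 1: column multipliers v_i = (∏_{j≠i}(α_i − α_j))^{−1} mod 11.
  i = 1 (α = 2): (2−1)(2−6)(2−7)(2−4) = 1·(−4)·(−5)·(−2) = −40 ≡ 4, so v_1 = 4^{−1} = 3 (mod 11).
  i = 2 (α = 1): (1−2)(1−6)(1−7)(1−4) = (−1)·(−5)·(−6)·(−3) = 90 ≡ 2, so v_2 = 2^{−1} = 6 (mod 11).
  i = 3 (α = 6): (6−2)(6−1)(6−7)(6−4) = 4·5·(−1)·2 = −40 ≡ 4, so v_3 = 4^{−1} = 3 (mod 11).
  i = 4 (α = 7): (7−2)(7−1)(7−6)(7−4) = 5·6·1·3 = 90 ≡ 2, so v_4 = 2^{−1} = 6 (mod 11).
  i = 5 (α = 4): (4−2)(4−1)(4−6)(4−7) = 2·3·(−2)·(−3) = 36 ≡ 3, so v_5 = 3^{−1} = 4 (mod 11).
  v = [3, 6, 3, 6, 4].
Step 2: syndromes of r = [7, 10, 6, 4, 1] (all sums mod 11).
  S_0 = Σ v_i r_i = 3·7 + 6·10 + 3·6 + 6·4 + 4·1 = 127 ≡ 6.
  S_1 = Σ v_i α_i r_i = 3·2·7 + 6·1·10 + 3·6·6 + 6·7·4 + 4·4·1 = 394 ≡ 9.
  α_i^2 mod 11 = [4, 1, 3, 5, 5].
  S_2 = Σ v_i α_i^2 r_i = 3·4·7 + 6·1·10 + 3·3·6 + 6·5·4 + 4·5·1 = 338 ≡ 8.
  S = (6, 9, 8) ≠ 0, so r is not a codeword (an error is present).
Step 3: locate the error. For a single error e at position i, S_ℓ = v_i·e·α_i^ℓ, so α_err = S_1/S_0.
  S_0^{−1} = 6^{−1} = 2 (mod 11), so α_err = 9·2 = 18 ≡ 7 = α_4. Error position i = 4.
  Consistency check: S_2/S_1 = 8·5 = 40 ≡ 7 = α_err ✓ (single-error assumption holds).
Step 4: error magnitude e = S_0/v_4 = S_0·∏_{j≠4}(α_4 − α_j) = 6·2 = 12 ≡ 1 (mod 11).
Step 5: correct position 4: c_4 = r_4 − e = 4 − 1 ≡ 3 (mod 11). Hence c = [7, 10, 6, 3, 1].
  Check: interpolating c through the α_i gives m(x) = 2 + 8·x (degree < 2) with m(α_i) = c_i for every i, so c is indeed a codeword.


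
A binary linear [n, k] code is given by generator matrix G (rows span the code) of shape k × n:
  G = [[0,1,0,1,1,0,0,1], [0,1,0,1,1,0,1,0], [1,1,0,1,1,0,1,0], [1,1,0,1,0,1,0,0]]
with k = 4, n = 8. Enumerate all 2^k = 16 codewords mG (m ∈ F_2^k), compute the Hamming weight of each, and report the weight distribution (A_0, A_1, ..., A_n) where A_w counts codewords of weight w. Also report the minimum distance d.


Weight distribution: A_0 = 1, A_1 = 1, A_2 = 1, A_3 = 4, A_4 = 5, A_5 = 3, A_6 = 1. Minimum distance d = 1.

Enumerate all 2^4 = 16 messages m ∈ F_2^4.
For each, compute codeword c = mG in F_2^8, then tally its weight.
  m = 0000 → c = 00000000, weight = 0.
  m = 1000 → c = 01011001, weight = 4.
  m = 0100 → c = 01011010, weight = 4.
  m = 1100 → c = 00000011, weight = 2.
  m = 0010 → c = 11011010, weight = 5.
  m = 1010 → c = 10000011, weight = 3.
  m = 0110 → c = 10000000, weight = 1.
  m = 1110 → c = 11011001, weight = 5.
  m = 0001 → c = 11010100, weight = 4.
  m = 1001 → c = 10001101, weight = 4.
  m = 0101 → c = 10001110, weight = 4.
  m = 1101 → c = 11010111, weight = 6.
  m = 0011 → c = 00001110, weight = 3.
  m = 1011 → c = 01010111, weight = 5.
  m = 0111 → c = 01010100, weight = 3.
  m = 1111 → c = 00001101, weight = 3.
Tally weights:
  weight 0: 1 codewords.
  weight 1: 1 codewords.
  weight 2: 1 codewords.
  weight 3: 4 codewords.
  weight 4: 5 codewords.
  weight 5: 3 codewords.
  weight 6: 1 codewords.
Minimum distance d = smallest w > 0 with A_w > 0 = 1.
Sanity: Σ A_w = 16 = 2^4 = 16 ✓.


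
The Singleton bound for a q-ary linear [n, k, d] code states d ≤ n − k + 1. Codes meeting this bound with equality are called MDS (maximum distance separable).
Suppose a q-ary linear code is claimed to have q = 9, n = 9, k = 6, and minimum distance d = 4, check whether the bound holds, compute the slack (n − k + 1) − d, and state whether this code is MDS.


Singleton RHS = n − k + 1 = 4, slack = 0, bound satisfied, MDS.

Singleton bound: d ≤ n − k + 1.
Here n = 9, k = 6, so n − k + 1 = 4.
Given d = 4, check d ≤ 4: YES.
Slack = (n − k + 1) − d = 0.
The code is MDS (slack = 0).
Description: the claimed parameters are [9, 6, 4]_9; such a code would be MDS (meets Singleton bound).


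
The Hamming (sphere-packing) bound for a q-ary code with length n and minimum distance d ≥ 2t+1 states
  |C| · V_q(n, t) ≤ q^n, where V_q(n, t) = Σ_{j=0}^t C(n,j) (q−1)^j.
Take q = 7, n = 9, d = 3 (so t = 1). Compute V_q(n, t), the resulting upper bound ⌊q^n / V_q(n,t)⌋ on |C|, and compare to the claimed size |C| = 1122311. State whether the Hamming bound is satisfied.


V_q(n, t) = 55, q^n = 40353607, Hamming bound = 733701, |C| = 1122311 > bound (violated).

Step 1: Compute V_q(n, t) = Σ_{j=0}^1 C(n, j) (q−1)^j.
  j = 0: C(9,0)·(6)^0 = 1·1 = 1.
  j = 1: C(9,1)·(6)^1 = 9·6 = 54.
  V_q(n, t) = 1 + 54 = 55.
Step 2: q^n = 7^9 = 40353607.
Step 3: Hamming bound ⌊q^n / V_q(n,t)⌋ = ⌊40353607/55⌋ = 733701.
Step 4: Compare |C| = 1122311 to 733701: violated.
The claimed |C| lies above the Hamming bound, so no 7-ary code of length 9 with d ≥ 3 can have 1122311 codewords.


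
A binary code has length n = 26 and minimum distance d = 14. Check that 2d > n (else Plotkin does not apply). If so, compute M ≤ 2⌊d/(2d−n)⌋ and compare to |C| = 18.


Plotkin bound M ≤ 14; given |C| = 18 > bound (violated).

Check applicability: 2d = 28, n = 26.
2d − n = 2 > 0, so Plotkin applies.
Compute d/(2d−n) = 14/2 ≈ 7.0000.
⌊d/(2d−n)⌋ = 7.
Plotkin bound: M ≤ 2·7 = 14.
Given |C| = 18, check: VIOLATED.
This |C| is above the Plotkin bound, so no binary code with n = 26, d = 14 and 18 codewords exists.


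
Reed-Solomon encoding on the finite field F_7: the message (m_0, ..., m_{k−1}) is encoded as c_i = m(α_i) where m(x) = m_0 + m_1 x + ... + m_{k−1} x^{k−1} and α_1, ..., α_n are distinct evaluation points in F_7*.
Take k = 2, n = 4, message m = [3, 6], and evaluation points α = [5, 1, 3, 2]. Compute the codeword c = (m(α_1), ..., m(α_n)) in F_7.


c = [5, 2, 0, 1]

Message polynomial: m(x) = 3 + 6·x (mod 7).
For each evaluation point α_i, compute m(α_i) mod 7:
  α_1 = 5: Horner steps 6 → 5, so m(5) = 5.
  α_2 = 1: Horner steps 6 → 2, so m(1) = 2.
  α_3 = 3: Horner steps 6 → 0, so m(3) = 0.
  α_4 = 2: Horner steps 6 → 1, so m(2) = 1.
Codeword c = [5, 2, 0, 1] ∈ F_7^4.


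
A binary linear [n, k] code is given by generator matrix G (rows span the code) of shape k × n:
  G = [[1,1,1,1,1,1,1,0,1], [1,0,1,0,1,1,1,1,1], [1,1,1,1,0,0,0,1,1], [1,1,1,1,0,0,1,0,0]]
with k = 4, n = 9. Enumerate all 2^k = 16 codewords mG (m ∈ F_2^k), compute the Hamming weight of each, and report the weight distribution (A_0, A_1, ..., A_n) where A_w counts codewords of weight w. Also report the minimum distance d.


Weight distribution: A_0 = 1, A_3 = 4, A_4 = 4, A_5 = 2, A_6 = 2, A_7 = 2, A_8 = 1. Minimum distance d = 3.

Enumerate all 2^4 = 16 messages m ∈ F_2^4.
For each, compute codeword c = mG in F_2^9, then tally its weight.
  m = 0000 → c = 000000000, weight = 0.
  m = 1000 → c = 111111101, weight = 8.
  m = 0100 → c = 101011111, weight = 7.
  m = 1100 → c = 010100010, weight = 3.
  m = 0010 → c = 111100011, weight = 6.
  m = 1010 → c = 000011110, weight = 4.
  m = 0110 → c = 010111100, weight = 5.
  m = 1110 → c = 101000001, weight = 3.
  m = 0001 → c = 111100100, weight = 5.
  m = 1001 → c = 000011001, weight = 3.
  m = 0101 → c = 010111011, weight = 6.
  m = 1101 → c = 101000110, weight = 4.
  m = 0011 → c = 000000111, weight = 3.
  m = 1011 → c = 111111010, weight = 7.
  m = 0111 → c = 101011000, weight = 4.
  m = 1111 → c = 010100101, weight = 4.
Tally weights:
  weight 0: 1 codewords.
  weight 3: 4 codewords.
  weight 4: 4 codewords.
  weight 5: 2 codewords.
  weight 6: 2 codewords.
  weight 7: 2 codewords.
  weight 8: 1 codewords.
Minimum distance d = smallest w > 0 with A_w > 0 = 3.
Sanity: Σ A_w = 16 = 2^4 = 16 ✓.


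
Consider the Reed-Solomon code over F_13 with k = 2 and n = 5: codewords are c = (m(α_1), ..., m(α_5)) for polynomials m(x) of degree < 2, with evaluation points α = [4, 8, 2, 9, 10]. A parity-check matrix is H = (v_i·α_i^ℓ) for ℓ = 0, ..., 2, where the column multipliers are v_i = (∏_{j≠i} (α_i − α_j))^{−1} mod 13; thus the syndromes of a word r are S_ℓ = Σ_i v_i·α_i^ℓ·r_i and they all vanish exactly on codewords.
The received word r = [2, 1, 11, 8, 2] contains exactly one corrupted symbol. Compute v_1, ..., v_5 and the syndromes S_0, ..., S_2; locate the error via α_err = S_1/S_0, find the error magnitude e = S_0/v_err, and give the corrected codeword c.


S = (6, 11, 5), error at position 1, error magnitude e = 3, c = [12, 1, 11, 8, 2].

Step 1: column multipliers v_i = (∏_{j≠i}(α_i − α_j))^{−1} mod 13.
  i = 1 (α = 4): (4−8)(4−2)(4−9)(4−10) = (−4)·2·(−5)·(−6) = −240 ≡ 7, so v_1 = 7^{−1} = 2 (mod 13).
  i = 2 (α = 8): (8−4)(8−2)(8−9)(8−10) = 4·6·(−1)·(−2) = 48 ≡ 9, so v_2 = 9^{−1} = 3 (mod 13).
  i = 3 (α = 2): (2−4)(2−8)(2−9)(2−10) = (−2)·(−6)·(−7)·(−8) = 672 ≡ 9, so v_3 = 9^{−1} = 3 (mod 13).
  i = 4 (α = 9): (9−4)(9−8)(9−2)(9−10) = 5·1·7·(−1) = −35 ≡ 4, so v_4 = 4^{−1} = 10 (mod 13).
  i = 5 (α = 10): (10−4)(10−8)(10−2)(10−9) = 6·2·8·1 = 96 ≡ 5, so v_5 = 5^{−1} = 8 (mod 13).
  v = [2, 3, 3, 10, 8].
Step 2: syndromes of r = [2, 1, 11, 8, 2] (all sums mod 13).
  S_0 = Σ v_i r_i = 2·2 + 3·1 + 3·11 + 10·8 + 8·2 = 136 ≡ 6.
  S_1 = Σ v_i α_i r_i = 2·4·2 + 3·8·1 + 3·2·11 + 10·9·8 + 8·10·2 = 986 ≡ 11.
  α_i^2 mod 13 = [3, 12, 4, 3, 9].
  S_2 = Σ v_i α_i^2 r_i = 2·3·2 + 3·12·1 + 3·4·11 + 10·3·8 + 8·9·2 = 564 ≡ 5.
  S = (6, 11, 5) ≠ 0, so r is not a codeword (an error is present).
Step 3: locate the error. For a single error e at position i, S_ℓ = v_i·e·α_i^ℓ, so α_err = S_1/S_0.
  S_0^{−1} = 6^{−1} = 11 (mod 13), so α_err = 11·11 = 121 ≡ 4 = α_1. Error position i = 1.
  Consistency check: S_2/S_1 = 5·6 = 30 ≡ 4 = α_err ✓ (single-error assumption holds).
Step 4: error magnitude e = S_0/v_1 = S_0·∏_{j≠1}(α_1 − α_j) = 6·7 = 42 ≡ 3 (mod 13).
Step 5: correct position 1: c_1 = r_1 − e = 2 − 3 ≡ 12 (mod 13). Hence c = [12, 1, 11, 8, 2].
  Check: interpolating c through the α_i gives m(x) = 10 + 7·x (degree < 2) with m(α_i) = c_i for every i, so c is indeed a codeword.


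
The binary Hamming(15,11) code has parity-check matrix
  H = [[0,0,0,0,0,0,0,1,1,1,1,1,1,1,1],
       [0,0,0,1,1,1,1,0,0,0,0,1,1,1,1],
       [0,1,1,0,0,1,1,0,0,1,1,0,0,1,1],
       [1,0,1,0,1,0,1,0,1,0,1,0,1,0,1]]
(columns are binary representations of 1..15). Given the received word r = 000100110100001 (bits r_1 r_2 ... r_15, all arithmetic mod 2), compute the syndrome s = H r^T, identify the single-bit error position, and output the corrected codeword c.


s = (1, 1, 1, 0)^T, error position = 14, corrected codeword c = 000100110100011

Compute s = H r^T mod 2 one row at a time:
  s_1 = 1 + 0 + 1 + 0 + 0 + 0 + 0 + 1 = 3 ≡ 1 (mod 2).
  s_2 = 1 + 0 + 0 + 1 + 0 + 0 + 0 + 1 = 3 ≡ 1 (mod 2).
  s_3 = 0 + 0 + 0 + 1 + 1 + 0 + 0 + 1 = 3 ≡ 1 (mod 2).
  s_4 = 0 + 0 + 0 + 1 + 0 + 0 + 0 + 1 = 2 ≡ 0 (mod 2).
s = (1, 1, 1, 0)^T — this equals column 14 of H (binary 1110), so error is at position 14.
Correct: flip bit 14 of r = 000100110100001 to get c = 000100110100011.


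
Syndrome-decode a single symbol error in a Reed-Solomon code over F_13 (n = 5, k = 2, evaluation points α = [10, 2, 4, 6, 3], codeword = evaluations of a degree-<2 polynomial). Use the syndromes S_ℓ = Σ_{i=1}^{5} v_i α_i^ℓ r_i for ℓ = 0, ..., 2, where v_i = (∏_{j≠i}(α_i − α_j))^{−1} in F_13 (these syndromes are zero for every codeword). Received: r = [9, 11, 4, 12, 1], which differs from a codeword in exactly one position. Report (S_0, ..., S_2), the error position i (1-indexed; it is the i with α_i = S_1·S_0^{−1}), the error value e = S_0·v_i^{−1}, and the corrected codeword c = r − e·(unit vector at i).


S = (10, 8, 9), error at position 4, error magnitude e = 2, c = [9, 11, 4, 10, 1].

Step 1: column multipliers v_i = (∏_{j≠i}(α_i − α_j))^{−1} mod 13.
  i = 1 (α = 10): (10−2)(10−4)(10−6)(10−3) = 8·6·4·7 = 1344 ≡ 5, so v_1 = 5^{−1} = 8 (mod 13).
  i = 2 (α = 2): (2−10)(2−4)(2−6)(2−3) = (−8)·(−2)·(−4)·(−1) = 64 ≡ 12, so v_2 = 12^{−1} = 12 (mod 13).
  i = 3 (α = 4): (4−10)(4−2)(4−6)(4−3) = (−6)·2·(−2)·1 = 24 ≡ 11, so v_3 = 11^{−1} = 6 (mod 13).
  i = 4 (α = 6): (6−10)(6−2)(6−4)(6−3) = (−4)·4·2·3 = −96 ≡ 8, so v_4 = 8^{−1} = 5 (mod 13).
  i = 5 (α = 3): (3−10)(3−2)(3−4)(3−6) = (−7)·1·(−1)·(−3) = −21 ≡ 5, so v_5 = 5^{−1} = 8 (mod 13).
  v = [8, 12, 6, 5, 8].
Step 2: syndromes of r = [9, 11, 4, 12, 1] (all sums mod 13).
  S_0 = Σ v_i r_i = 8·9 + 12·11 + 6·4 + 5·12 + 8·1 = 296 ≡ 10.
  S_1 = Σ v_i α_i r_i = 8·10·9 + 12·2·11 + 6·4·4 + 5·6·12 + 8·3·1 = 1464 ≡ 8.
  α_i^2 mod 13 = [9, 4, 3, 10, 9].
  S_2 = Σ v_i α_i^2 r_i = 8·9·9 + 12·4·11 + 6·3·4 + 5·10·12 + 8·9·1 = 1920 ≡ 9.
  S = (10, 8, 9) ≠ 0, so r is not a codeword (an error is present).
Step 3: locate the error. For a single error e at position i, S_ℓ = v_i·e·α_i^ℓ, so α_err = S_1/S_0.
  S_0^{−1} = 10^{−1} = 4 (mod 13), so α_err = 8·4 = 32 ≡ 6 = α_4. Error position i = 4.
  Consistency check: S_2/S_1 = 9·5 = 45 ≡ 6 = α_err ✓ (single-error assumption holds).
Step 4: error magnitude e = S_0/v_4 = S_0·∏_{j≠4}(α_4 − α_j) = 10·8 = 80 ≡ 2 (mod 13).
Step 5: correct position 4: c_4 = r_4 − e = 12 − 2 ≡ 10 (mod 13). Hence c = [9, 11, 4, 10, 1].
  Check: interpolating c through the α_i gives m(x) = 5 + 3·x (degree < 2) with m(α_i) = c_i for every i, so c is indeed a codeword.


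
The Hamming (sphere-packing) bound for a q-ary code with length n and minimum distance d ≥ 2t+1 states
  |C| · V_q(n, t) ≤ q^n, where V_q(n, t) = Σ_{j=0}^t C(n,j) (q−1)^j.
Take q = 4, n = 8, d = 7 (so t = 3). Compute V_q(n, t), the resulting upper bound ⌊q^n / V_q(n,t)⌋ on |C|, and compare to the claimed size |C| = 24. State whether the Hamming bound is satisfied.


V_q(n, t) = 1789, q^n = 65536, Hamming bound = 36, |C| = 24 ≤ bound (satisfied).

Step 1: Compute V_q(n, t) = Σ_{j=0}^3 C(n, j) (q−1)^j.
  j = 0: C(8,0)·(3)^0 = 1·1 = 1.
  j = 1: C(8,1)·(3)^1 = 8·3 = 24.
  j = 2: C(8,2)·(3)^2 = 28·9 = 252.
  j = 3: C(8,3)·(3)^3 = 56·27 = 1512.
  V_q(n, t) = 1 + 24 + 252 + 1512 = 1789.
Step 2: q^n = 4^8 = 65536.
Step 3: Hamming bound ⌊q^n / V_q(n,t)⌋ = ⌊65536/1789⌋ = 36.
Step 4: Compare |C| = 24 to 36: satisfied.
The claimed |C| lies below the Hamming bound.


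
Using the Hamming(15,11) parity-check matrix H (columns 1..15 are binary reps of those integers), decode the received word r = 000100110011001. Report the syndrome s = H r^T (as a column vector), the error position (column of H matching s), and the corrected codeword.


s = (0, 0, 1, 1)^T, error position = 3, corrected codeword c = 001100110011001

Compute s = H r^T mod 2 one row at a time:
  s_1 = 1 + 0 + 0 + 1 + 1 + 0 + 0 + 1 = 4 ≡ 0 (mod 2).
  s_2 = 1 + 0 + 0 + 1 + 1 + 0 + 0 + 1 = 4 ≡ 0 (mod 2).
  s_3 = 0 + 0 + 0 + 1 + 0 + 1 + 0 + 1 = 3 ≡ 1 (mod 2).
  s_4 = 0 + 0 + 0 + 1 + 0 + 1 + 0 + 1 = 3 ≡ 1 (mod 2).
s = (0, 0, 1, 1)^T — this equals column 3 of H (binary 0011), so error is at position 3.
Correct: flip bit 3 of r = 000100110011001 to get c = 001100110011001.


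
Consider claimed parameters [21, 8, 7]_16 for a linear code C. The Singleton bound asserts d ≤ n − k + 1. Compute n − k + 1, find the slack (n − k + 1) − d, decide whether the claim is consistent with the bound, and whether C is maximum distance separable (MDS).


Singleton RHS = n − k + 1 = 14, slack = 7, bound satisfied, not MDS.

Singleton bound: d ≤ n − k + 1.
Here n = 21, k = 8, so n − k + 1 = 14.
Given d = 7, check d ≤ 14: YES.
Slack = (n − k + 1) − d = 7.
The code is NOT MDS (slack = 7 > 0).
Description: the claimed parameters are [21, 8, 7]_16; such a code would be non-MDS.


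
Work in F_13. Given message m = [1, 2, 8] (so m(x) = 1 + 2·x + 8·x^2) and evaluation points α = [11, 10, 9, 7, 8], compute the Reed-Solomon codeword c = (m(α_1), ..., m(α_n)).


c = [3, 2, 4, 4, 9]

Message polynomial: m(x) = 1 + 2·x + 8·x^2 (mod 13).
For each evaluation point α_i, compute m(α_i) mod 13:
  α_1 = 11: Horner steps 8 → 12 → 3, so m(11) = 3.
  α_2 = 10: Horner steps 8 → 4 → 2, so m(10) = 2.
  α_3 = 9: Horner steps 8 → 9 → 4, so m(9) = 4.
  α_4 = 7: Horner steps 8 → 6 → 4, so m(7) = 4.
  α_5 = 8: Horner steps 8 → 1 → 9, so m(8) = 9.
Codeword c = [3, 2, 4, 4, 9] ∈ F_13^5.


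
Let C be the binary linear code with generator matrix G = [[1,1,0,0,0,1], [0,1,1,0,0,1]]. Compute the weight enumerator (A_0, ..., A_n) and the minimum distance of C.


Weight distribution: A_0 = 1, A_2 = 1, A_3 = 2. Minimum distance d = 2.

Enumerate all 2^2 = 4 messages m ∈ F_2^2.
For each, compute codeword c = mG in F_2^6, then tally its weight.
  m = 00 → c = 000000, weight = 0.
  m = 10 → c = 110001, weight = 3.
  m = 01 → c = 011001, weight = 3.
  m = 11 → c = 101000, weight = 2.
Tally weights:
  weight 0: 1 codewords.
  weight 2: 1 codewords.
  weight 3: 2 codewords.
Minimum distance d = smallest w > 0 with A_w > 0 = 2.
Sanity: Σ A_w = 4 = 2^2 = 4 ✓.


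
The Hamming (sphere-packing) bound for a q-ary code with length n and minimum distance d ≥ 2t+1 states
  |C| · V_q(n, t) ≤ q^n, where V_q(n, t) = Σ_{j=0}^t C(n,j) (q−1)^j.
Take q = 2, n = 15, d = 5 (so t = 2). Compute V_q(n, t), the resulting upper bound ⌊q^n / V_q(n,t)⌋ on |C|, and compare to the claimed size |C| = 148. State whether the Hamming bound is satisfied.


V_q(n, t) = 121, q^n = 32768, Hamming bound = 270, |C| = 148 ≤ bound (satisfied).

Step 1: Compute V_q(n, t) = Σ_{j=0}^2 C(n, j) (q−1)^j.
  j = 0: C(15,0)·(1)^0 = 1·1 = 1.
  j = 1: C(15,1)·(1)^1 = 15·1 = 15.
  j = 2: C(15,2)·(1)^2 = 105·1 = 105.
  V_q(n, t) = 1 + 15 + 105 = 121.
Step 2: q^n = 2^15 = 32768.
Step 3: Hamming bound ⌊q^n / V_q(n,t)⌋ = ⌊32768/121⌋ = 270.
Step 4: Compare |C| = 148 to 270: satisfied.
The claimed |C| lies below the Hamming bound.


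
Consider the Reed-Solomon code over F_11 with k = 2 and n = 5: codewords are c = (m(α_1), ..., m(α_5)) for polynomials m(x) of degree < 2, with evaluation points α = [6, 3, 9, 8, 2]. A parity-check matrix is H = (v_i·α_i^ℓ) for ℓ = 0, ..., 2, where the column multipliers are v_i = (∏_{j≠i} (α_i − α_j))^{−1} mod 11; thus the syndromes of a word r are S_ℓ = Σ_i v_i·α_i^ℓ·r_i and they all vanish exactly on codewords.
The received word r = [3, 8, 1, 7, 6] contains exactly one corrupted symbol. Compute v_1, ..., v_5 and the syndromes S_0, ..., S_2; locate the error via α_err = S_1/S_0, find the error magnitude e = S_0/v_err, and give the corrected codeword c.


S = (5, 1, 9), error at position 3, error magnitude e = 3, c = [3, 8, 9, 7, 6].

Step 1: column multipliers v_i = (∏_{j≠i}(α_i − α_j))^{−1} mod 11.
  i = 1 (α = 6): (6−3)(6−9)(6−8)(6−2) = 3·(−3)·(−2)·4 = 72 ≡ 6, so v_1 = 6^{−1} = 2 (mod 11).
  i = 2 (α = 3): (3−6)(3−9)(3−8)(3−2) = (−3)·(−6)·(−5)·1 = −90 ≡ 9, so v_2 = 9^{−1} = 5 (mod 11).
  i = 3 (α = 9): (9−6)(9−3)(9−8)(9−2) = 3·6·1·7 = 126 ≡ 5, so v_3 = 5^{−1} = 9 (mod 11).
  i = 4 (α = 8): (8−6)(8−3)(8−9)(8−2) = 2·5·(−1)·6 = −60 ≡ 6, so v_4 = 6^{−1} = 2 (mod 11).
  i = 5 (α = 2): (2−6)(2−3)(2−9)(2−8) = (−4)·(−1)·(−7)·(−6) = 168 ≡ 3, so v_5 = 3^{−1} = 4 (mod 11).
  v = [2, 5, 9, 2, 4].
Step 2: syndromes of r = [3, 8, 1, 7, 6] (all sums mod 11).
  S_0 = Σ v_i r_i = 2·3 + 5·8 + 9·1 + 2·7 + 4·6 = 93 ≡ 5.
  S_1 = Σ v_i α_i r_i = 2·6·3 + 5·3·8 + 9·9·1 + 2·8·7 + 4·2·6 = 397 ≡ 1.
  α_i^2 mod 11 = [3, 9, 4, 9, 4].
  S_2 = Σ v_i α_i^2 r_i = 2·3·3 + 5·9·8 + 9·4·1 + 2·9·7 + 4·4·6 = 636 ≡ 9.
  S = (5, 1, 9) ≠ 0, so r is not a codeword (an error is present).
Step 3: locate the error. For a single error e at position i, S_ℓ = v_i·e·α_i^ℓ, so α_err = S_1/S_0.
  S_0^{−1} = 5^{−1} = 9 (mod 11), so α_err = 1·9 = 9 ≡ 9 = α_3. Error position i = 3.
  Consistency check: S_2/S_1 = 9·1 = 9 ≡ 9 = α_err ✓ (single-error assumption holds).
Step 4: error magnitude e = S_0/v_3 = S_0·∏_{j≠3}(α_3 − α_j) = 5·5 = 25 ≡ 3 (mod 11).
Step 5: correct position 3: c_3 = r_3 − e = 1 − 3 ≡ 9 (mod 11). Hence c = [3, 8, 9, 7, 6].
  Check: interpolating c through the α_i gives m(x) = 2 + 2·x (degree < 2) with m(α_i) = c_i for every i, so c is indeed a codeword.


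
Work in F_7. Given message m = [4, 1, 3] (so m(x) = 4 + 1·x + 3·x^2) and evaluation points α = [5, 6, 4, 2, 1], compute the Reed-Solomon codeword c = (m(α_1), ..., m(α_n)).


c = [0, 6, 0, 4, 1]

Message polynomial: m(x) = 4 + 1·x + 3·x^2 (mod 7).
For each evaluation point α_i, compute m(α_i) mod 7:
  α_1 = 5: Horner steps 3 → 2 → 0, so m(5) = 0.
  α_2 = 6: Horner steps 3 → 5 → 6, so m(6) = 6.
  α_3 = 4: Horner steps 3 → 6 → 0, so m(4) = 0.
  α_4 = 2: Horner steps 3 → 0 → 4, so m(2) = 4.
  α_5 = 1: Horner steps 3 → 4 → 1, so m(1) = 1.
Codeword c = [0, 6, 0, 4, 1] ∈ F_7^5.


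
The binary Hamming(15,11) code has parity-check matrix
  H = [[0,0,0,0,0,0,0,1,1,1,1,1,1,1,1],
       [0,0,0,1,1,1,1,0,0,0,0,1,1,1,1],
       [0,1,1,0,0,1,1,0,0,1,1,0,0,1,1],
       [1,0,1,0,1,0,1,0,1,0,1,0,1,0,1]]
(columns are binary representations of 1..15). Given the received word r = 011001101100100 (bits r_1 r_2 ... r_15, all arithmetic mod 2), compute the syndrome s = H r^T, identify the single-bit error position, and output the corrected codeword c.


s = (1, 1, 1, 0)^T, error position = 14, corrected codeword c = 011001101100110

Compute s = H r^T mod 2 one row at a time:
  s_1 = 0 + 1 + 1 + 0 + 0 + 1 + 0 + 0 = 3 ≡ 1 (mod 2).
  s_2 = 0 + 0 + 1 + 1 + 0 + 1 + 0 + 0 = 3 ≡ 1 (mod 2).
  s_3 = 1 + 1 + 1 + 1 + 1 + 0 + 0 + 0 = 5 ≡ 1 (mod 2).
  s_4 = 0 + 1 + 0 + 1 + 1 + 0 + 1 + 0 = 4 ≡ 0 (mod 2).
s = (1, 1, 1, 0)^T — this equals column 14 of H (binary 1110), so error is at position 14.
Correct: flip bit 14 of r = 011001101100100 to get c = 011001101100110.


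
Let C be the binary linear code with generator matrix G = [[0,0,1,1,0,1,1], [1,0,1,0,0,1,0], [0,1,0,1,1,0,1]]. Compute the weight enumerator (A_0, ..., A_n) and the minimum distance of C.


Weight distribution: A_0 = 1, A_3 = 3, A_4 = 3, A_7 = 1. Minimum distance d = 3.

Enumerate all 2^3 = 8 messages m ∈ F_2^3.
For each, compute codeword c = mG in F_2^7, then tally its weight.
  m = 000 → c = 0000000, weight = 0.
  m = 100 → c = 0011011, weight = 4.
  m = 010 → c = 1010010, weight = 3.
  m = 110 → c = 1001001, weight = 3.
  m = 001 → c = 0101101, weight = 4.
  m = 101 → c = 0110110, weight = 4.
  m = 011 → c = 1111111, weight = 7.
  m = 111 → c = 1100100, weight = 3.
Tally weights:
  weight 0: 1 codewords.
  weight 3: 3 codewords.
  weight 4: 3 codewords.
  weight 7: 1 codewords.
Minimum distance d = smallest w > 0 with A_w > 0 = 3.
Sanity: Σ A_w = 8 = 2^3 = 8 ✓.


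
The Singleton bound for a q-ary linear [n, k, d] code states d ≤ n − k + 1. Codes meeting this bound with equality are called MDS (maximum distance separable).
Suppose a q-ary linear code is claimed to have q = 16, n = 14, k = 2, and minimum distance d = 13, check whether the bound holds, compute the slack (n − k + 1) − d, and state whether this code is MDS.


Singleton RHS = n − k + 1 = 13, slack = 0, bound satisfied, MDS.

Singleton bound: d ≤ n − k + 1.
Here n = 14, k = 2, so n − k + 1 = 13.
Given d = 13, check d ≤ 13: YES.
Slack = (n − k + 1) − d = 0.
The code is MDS (slack = 0).
Description: the claimed parameters are [14, 2, 13]_16; such a code would be MDS (meets Singleton bound).


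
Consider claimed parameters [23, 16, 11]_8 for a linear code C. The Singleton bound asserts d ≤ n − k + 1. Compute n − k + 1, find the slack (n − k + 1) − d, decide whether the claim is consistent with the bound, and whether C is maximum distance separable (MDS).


Singleton RHS = n − k + 1 = 8, slack = -3, bound violated (no such code; not MDS).

Singleton bound: d ≤ n − k + 1.
Here n = 23, k = 16, so n − k + 1 = 8.
Given d = 11, check d ≤ 8: NO.
Slack = (n − k + 1) − d = -3.
The slack is negative: d = 11 exceeds n − k + 1 = 8 by 3, so the Singleton bound is violated and no linear [23, 16, 11]_8 code can exist. In particular it is not MDS (MDS requires d = n − k + 1 exactly).
Description: the claimed parameters are [23, 16, 11]_8; such a code would be impossible (violates the Singleton bound).


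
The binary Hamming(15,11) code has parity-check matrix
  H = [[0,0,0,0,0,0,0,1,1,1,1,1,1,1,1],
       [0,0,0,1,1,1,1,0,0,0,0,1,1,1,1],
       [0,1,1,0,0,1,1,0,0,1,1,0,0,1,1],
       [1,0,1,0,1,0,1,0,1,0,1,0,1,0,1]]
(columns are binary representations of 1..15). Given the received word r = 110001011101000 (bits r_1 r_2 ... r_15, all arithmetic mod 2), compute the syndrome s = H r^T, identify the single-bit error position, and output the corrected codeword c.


s = (0, 0, 1, 0)^T, error position = 2, corrected codeword c = 100001011101000

Compute s = H r^T mod 2 one row at a time:
  s_1 = 1 + 1 + 1 + 0 + 1 + 0 + 0 + 0 = 4 ≡ 0 (mod 2).
  s_2 = 0 + 0 + 1 + 0 + 1 + 0 + 0 + 0 = 2 ≡ 0 (mod 2).
  s_3 = 1 + 0 + 1 + 0 + 1 + 0 + 0 + 0 = 3 ≡ 1 (mod 2).
  s_4 = 1 + 0 + 0 + 0 + 1 + 0 + 0 + 0 = 2 ≡ 0 (mod 2).
s = (0, 0, 1, 0)^T — this equals column 2 of H (binary 0010), so error is at position 2.
Correct: flip bit 2 of r = 110001011101000 to get c = 100001011101000.


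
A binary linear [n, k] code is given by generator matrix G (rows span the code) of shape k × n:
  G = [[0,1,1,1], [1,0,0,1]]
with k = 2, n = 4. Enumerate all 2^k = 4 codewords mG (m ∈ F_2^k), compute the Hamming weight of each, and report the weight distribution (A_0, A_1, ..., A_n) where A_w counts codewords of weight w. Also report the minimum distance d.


Weight distribution: A_0 = 1, A_2 = 1, A_3 = 2. Minimum distance d = 2.

Enumerate all 2^2 = 4 messages m ∈ F_2^2.
For each, compute codeword c = mG in F_2^4, then tally its weight.
  m = 00 → c = 0000, weight = 0.
  m = 10 → c = 0111, weight = 3.
  m = 01 → c = 1001, weight = 2.
  m = 11 → c = 1110, weight = 3.
Tally weights:
  weight 0: 1 codewords.
  weight 2: 1 codewords.
  weight 3: 2 codewords.
Minimum distance d = smallest w > 0 with A_w > 0 = 2.
Sanity: Σ A_w = 4 = 2^2 = 4 ✓.


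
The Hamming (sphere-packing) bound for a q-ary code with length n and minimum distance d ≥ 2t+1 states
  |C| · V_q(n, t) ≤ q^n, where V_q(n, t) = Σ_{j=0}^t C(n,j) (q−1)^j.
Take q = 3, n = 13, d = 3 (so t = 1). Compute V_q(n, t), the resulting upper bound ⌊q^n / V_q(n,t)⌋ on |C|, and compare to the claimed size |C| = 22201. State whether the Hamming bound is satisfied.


V_q(n, t) = 27, q^n = 1594323, Hamming bound = 59049, |C| = 22201 ≤ bound (satisfied).

Step 1: Compute V_q(n, t) = Σ_{j=0}^1 C(n, j) (q−1)^j.
  j = 0: C(13,0)·(2)^0 = 1·1 = 1.
  j = 1: C(13,1)·(2)^1 = 13·2 = 26.
  V_q(n, t) = 1 + 26 = 27.
Step 2: q^n = 3^13 = 1594323.
Step 3: Hamming bound ⌊q^n / V_q(n,t)⌋ = ⌊1594323/27⌋ = 59049.
Step 4: Compare |C| = 22201 to 59049: satisfied.
The claimed |C| lies below the Hamming bound.


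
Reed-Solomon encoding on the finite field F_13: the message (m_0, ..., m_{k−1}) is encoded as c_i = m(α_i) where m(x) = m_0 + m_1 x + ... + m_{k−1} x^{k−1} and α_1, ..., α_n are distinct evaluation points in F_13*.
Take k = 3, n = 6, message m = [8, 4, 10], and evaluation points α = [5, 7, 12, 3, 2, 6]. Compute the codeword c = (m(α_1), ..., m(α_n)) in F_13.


c = [5, 6, 1, 6, 4, 2]

Message polynomial: m(x) = 8 + 4·x + 10·x^2 (mod 13).
For each evaluation point α_i, compute m(α_i) mod 13:
  α_1 = 5: Horner steps 10 → 2 → 5, so m(5) = 5.
  α_2 = 7: Horner steps 10 → 9 → 6, so m(7) = 6.
  α_3 = 12: Horner steps 10 → 7 → 1, so m(12) = 1.
  α_4 = 3: Horner steps 10 → 8 → 6, so m(3) = 6.
  α_5 = 2: Horner steps 10 → 11 → 4, so m(2) = 4.
  α_6 = 6: Horner steps 10 → 12 → 2, so m(6) = 2.
Codeword c = [5, 6, 1, 6, 4, 2] ∈ F_13^6.


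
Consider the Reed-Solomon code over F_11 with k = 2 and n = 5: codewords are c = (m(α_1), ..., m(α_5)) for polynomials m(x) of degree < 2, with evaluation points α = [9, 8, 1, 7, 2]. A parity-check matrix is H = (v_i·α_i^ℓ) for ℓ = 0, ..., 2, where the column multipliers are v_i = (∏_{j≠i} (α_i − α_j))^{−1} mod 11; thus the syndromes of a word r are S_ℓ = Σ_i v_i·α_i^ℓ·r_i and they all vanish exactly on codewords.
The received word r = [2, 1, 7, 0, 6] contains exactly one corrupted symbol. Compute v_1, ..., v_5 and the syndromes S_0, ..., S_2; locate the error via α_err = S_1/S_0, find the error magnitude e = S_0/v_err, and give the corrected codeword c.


S = (4, 4, 4), error at position 3, error magnitude e = 2, c = [2, 1, 5, 0, 6].

Step 1: column multipliers v_i = (∏_{j≠i}(α_i − α_j))^{−1} mod 11.
  i = 1 (α = 9): (9−8)(9−1)(9−7)(9−2) = 1·8·2·7 = 112 ≡ 2, so v_1 = 2^{−1} = 6 (mod 11).
  i = 2 (α = 8): (8−9)(8−1)(8−7)(8−2) = (−1)·7·1·6 = −42 ≡ 2, so v_2 = 2^{−1} = 6 (mod 11).
  i = 3 (α = 1): (1−9)(1−8)(1−7)(1−2) = (−8)·(−7)·(−6)·(−1) = 336 ≡ 6, so v_3 = 6^{−1} = 2 (mod 11).
  i = 4 (α = 7): (7−9)(7−8)(7−1)(7−2) = (−2)·(−1)·6·5 = 60 ≡ 5, so v_4 = 5^{−1} = 9 (mod 11).
  i = 5 (α = 2): (2−9)(2−8)(2−1)(2−7) = (−7)·(−6)·1·(−5) = −210 ≡ 10, so v_5 = 10^{−1} = 10 (mod 11).
  v = [6, 6, 2, 9, 10].
Step 2: syndromes of r = [2, 1, 7, 0, 6] (all sums mod 11).
  S_0 = Σ v_i r_i = 6·2 + 6·1 + 2·7 + 9·0 + 10·6 = 92 ≡ 4.
  S_1 = Σ v_i α_i r_i = 6·9·2 + 6·8·1 + 2·1·7 + 9·7·0 + 10·2·6 = 290 ≡ 4.
  α_i^2 mod 11 = [4, 9, 1, 5, 4].
  S_2 = Σ v_i α_i^2 r_i = 6·4·2 + 6·9·1 + 2·1·7 + 9·5·0 + 10·4·6 = 356 ≡ 4.
  S = (4, 4, 4) ≠ 0, so r is not a codeword (an error is present).
Step 3: locate the error. For a single error e at position i, S_ℓ = v_i·e·α_i^ℓ, so α_err = S_1/S_0.
  S_0^{−1} = 4^{−1} = 3 (mod 11), so α_err = 4·3 = 12 ≡ 1 = α_3. Error position i = 3.
  Consistency check: S_2/S_1 = 4·3 = 12 ≡ 1 = α_err ✓ (single-error assumption holds).
Step 4: error magnitude e = S_0/v_3 = S_0·∏_{j≠3}(α_3 − α_j) = 4·6 = 24 ≡ 2 (mod 11).
Step 5: correct position 3: c_3 = r_3 − e = 7 − 2 ≡ 5 (mod 11). Hence c = [2, 1, 5, 0, 6].
  Check: interpolating c through the α_i gives m(x) = 4 + 1·x (degree < 2) with m(α_i) = c_i for every i, so c is indeed a codeword.


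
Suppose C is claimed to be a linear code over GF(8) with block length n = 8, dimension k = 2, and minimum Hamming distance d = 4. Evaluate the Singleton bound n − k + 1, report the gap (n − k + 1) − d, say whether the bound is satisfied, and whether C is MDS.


Singleton RHS = n − k + 1 = 7, slack = 3, bound satisfied, not MDS.

Singleton bound: d ≤ n − k + 1.
Here n = 8, k = 2, so n − k + 1 = 7.
Given d = 4, check d ≤ 7: YES.
Slack = (n − k + 1) − d = 3.
The code is NOT MDS (slack = 3 > 0).
Description: the claimed parameters are [8, 2, 4]_8; such a code would be non-MDS.


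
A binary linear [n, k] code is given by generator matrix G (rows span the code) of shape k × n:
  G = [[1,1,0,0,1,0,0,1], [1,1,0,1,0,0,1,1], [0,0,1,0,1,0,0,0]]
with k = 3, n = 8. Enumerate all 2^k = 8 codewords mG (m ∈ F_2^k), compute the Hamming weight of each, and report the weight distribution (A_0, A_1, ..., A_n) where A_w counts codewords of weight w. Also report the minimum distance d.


Weight distribution: A_0 = 1, A_2 = 1, A_3 = 2, A_4 = 2, A_5 = 1, A_7 = 1. Minimum distance d = 2.

Enumerate all 2^3 = 8 messages m ∈ F_2^3.
For each, compute codeword c = mG in F_2^8, then tally its weight.
  m = 000 → c = 00000000, weight = 0.
  m = 100 → c = 11001001, weight = 4.
  m = 010 → c = 11010011, weight = 5.
  m = 110 → c = 00011010, weight = 3.
  m = 001 → c = 00101000, weight = 2.
  m = 101 → c = 11100001, weight = 4.
  m = 011 → c = 11111011, weight = 7.
  m = 111 → c = 00110010, weight = 3.
Tally weights:
  weight 0: 1 codewords.
  weight 2: 1 codewords.
  weight 3: 2 codewords.
  weight 4: 2 codewords.
  weight 5: 1 codewords.
  weight 7: 1 codewords.
Minimum distance d = smallest w > 0 with A_w > 0 = 2.
Sanity: Σ A_w = 8 = 2^3 = 8 ✓.


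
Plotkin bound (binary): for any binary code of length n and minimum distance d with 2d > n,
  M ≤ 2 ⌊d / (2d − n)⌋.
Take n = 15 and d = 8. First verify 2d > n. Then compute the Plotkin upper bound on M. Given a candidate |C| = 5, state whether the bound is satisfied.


Plotkin bound M ≤ 16; given |C| = 5 ≤ bound (satisfied).

Check applicability: 2d = 16, n = 15.
2d − n = 1 > 0, so Plotkin applies.
Compute d/(2d−n) = 8/1 ≈ 8.0000.
⌊d/(2d−n)⌋ = 8.
Plotkin bound: M ≤ 2·8 = 16.
Given |C| = 5, check: satisfied.
This |C| is below the Plotkin bound.


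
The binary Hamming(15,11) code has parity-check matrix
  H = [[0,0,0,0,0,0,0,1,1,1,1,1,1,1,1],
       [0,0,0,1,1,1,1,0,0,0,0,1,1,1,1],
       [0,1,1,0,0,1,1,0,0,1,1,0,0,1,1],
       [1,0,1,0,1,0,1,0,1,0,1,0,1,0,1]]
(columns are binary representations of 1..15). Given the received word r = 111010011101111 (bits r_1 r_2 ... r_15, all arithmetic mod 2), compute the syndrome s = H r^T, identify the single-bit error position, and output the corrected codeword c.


s = (1, 1, 1, 0)^T, error position = 14, corrected codeword c = 111010011101101

Compute s = H r^T mod 2 one row at a time:
  s_1 = 1 + 1 + 1 + 0 + 1 + 1 + 1 + 1 = 7 ≡ 1 (mod 2).
  s_2 = 0 + 1 + 0 + 0 + 1 + 1 + 1 + 1 = 5 ≡ 1 (mod 2).
  s_3 = 1 + 1 + 0 + 0 + 1 + 0 + 1 + 1 = 5 ≡ 1 (mod 2).
  s_4 = 1 + 1 + 1 + 0 + 1 + 0 + 1 + 1 = 6 ≡ 0 (mod 2).
s = (1, 1, 1, 0)^T — this equals column 14 of H (binary 1110), so error is at position 14.
Correct: flip bit 14 of r = 111010011101111 to get c = 111010011101101.


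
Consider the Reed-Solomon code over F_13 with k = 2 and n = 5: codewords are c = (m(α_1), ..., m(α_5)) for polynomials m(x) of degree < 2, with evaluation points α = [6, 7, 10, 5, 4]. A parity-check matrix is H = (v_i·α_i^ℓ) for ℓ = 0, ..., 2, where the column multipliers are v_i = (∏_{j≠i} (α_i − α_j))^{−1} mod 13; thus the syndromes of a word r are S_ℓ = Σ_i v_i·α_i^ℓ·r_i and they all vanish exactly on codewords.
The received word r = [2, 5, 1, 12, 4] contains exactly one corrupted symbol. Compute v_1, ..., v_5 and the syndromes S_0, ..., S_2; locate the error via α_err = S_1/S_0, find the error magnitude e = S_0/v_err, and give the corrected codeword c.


S = (6, 11, 5), error at position 5, error magnitude e = 8, c = [2, 5, 1, 12, 9].

Step 1: column multipliers v_i = (∏_{j≠i}(α_i − α_j))^{−1} mod 13.
  i = 1 (α = 6): (6−7)(6−10)(6−5)(6−4) = (−1)·(−4)·1·2 = 8 ≡ 8, so v_1 = 8^{−1} = 5 (mod 13).
  i = 2 (α = 7): (7−6)(7−10)(7−5)(7−4) = 1·(−3)·2·3 = −18 ≡ 8, so v_2 = 8^{−1} = 5 (mod 13).
  i = 3 (α = 10): (10−6)(10−7)(10−5)(10−4) = 4·3·5·6 = 360 ≡ 9, so v_3 = 9^{−1} = 3 (mod 13).
  i = 4 (α = 5): (5−6)(5−7)(5−10)(5−4) = (−1)·(−2)·(−5)·1 = −10 ≡ 3, so v_4 = 3^{−1} = 9 (mod 13).
  i = 5 (α = 4): (4−6)(4−7)(4−10)(4−5) = (−2)·(−3)·(−6)·(−1) = 36 ≡ 10, so v_5 = 10^{−1} = 4 (mod 13).
  v = [5, 5, 3, 9, 4].
Step 2: syndromes of r = [2, 5, 1, 12, 4] (all sums mod 13).
  S_0 = Σ v_i r_i = 5·2 + 5·5 + 3·1 + 9·12 + 4·4 = 162 ≡ 6.
  S_1 = Σ v_i α_i r_i = 5·6·2 + 5·7·5 + 3·10·1 + 9·5·12 + 4·4·4 = 869 ≡ 11.
  α_i^2 mod 13 = [10, 10, 9, 12, 3].
  S_2 = Σ v_i α_i^2 r_i = 5·10·2 + 5·10·5 + 3·9·1 + 9·12·12 + 4·3·4 = 1721 ≡ 5.
  S = (6, 11, 5) ≠ 0, so r is not a codeword (an error is present).
Step 3: locate the error. For a single error e at position i, S_ℓ = v_i·e·α_i^ℓ, so α_err = S_1/S_0.
  S_0^{−1} = 6^{−1} = 11 (mod 13), so α_err = 11·11 = 121 ≡ 4 = α_5. Error position i = 5.
  Consistency check: S_2/S_1 = 5·6 = 30 ≡ 4 = α_err ✓ (single-error assumption holds).
Step 4: error magnitude e = S_0/v_5 = S_0·∏_{j≠5}(α_5 − α_j) = 6·10 = 60 ≡ 8 (mod 13).
Step 5: correct position 5: c_5 = r_5 − e = 4 − 8 ≡ 9 (mod 13). Hence c = [2, 5, 1, 12, 9].
  Check: interpolating c through the α_i gives m(x) = 10 + 3·x (degree < 2) with m(α_i) = c_i for every i, so c is indeed a codeword.
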